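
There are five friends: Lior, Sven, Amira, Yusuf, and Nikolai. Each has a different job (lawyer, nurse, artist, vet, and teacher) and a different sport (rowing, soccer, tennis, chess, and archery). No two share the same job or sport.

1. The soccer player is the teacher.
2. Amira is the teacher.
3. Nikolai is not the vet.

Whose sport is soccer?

Amira

With clues 1–2, Lior, Nikolai, Sven, and Yusuf are impossible for the one with sport soccer.
That leaves Amira.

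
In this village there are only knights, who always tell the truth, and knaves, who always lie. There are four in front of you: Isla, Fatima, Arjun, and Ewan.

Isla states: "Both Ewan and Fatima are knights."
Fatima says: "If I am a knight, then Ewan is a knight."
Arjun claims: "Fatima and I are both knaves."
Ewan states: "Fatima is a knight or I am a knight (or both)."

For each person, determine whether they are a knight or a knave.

Isla: knight, Fatima: knight, Arjun: knave, Ewan: knight

Consider Isla. Suppose Isla is a knave.
Then no assignment of the remaining roles makes every statement match its speaker's type — contradiction.
So Isla is a knight.
Consider Fatima. Suppose Fatima is a knave.
Then Isla's statement comes out false, contradicting Isla being a knight.
So Fatima is a knight.
With that fixed, Arjun's statement is false, so Arjun is a knave.
With that fixed, Ewan's statement is true, so Ewan is a knight.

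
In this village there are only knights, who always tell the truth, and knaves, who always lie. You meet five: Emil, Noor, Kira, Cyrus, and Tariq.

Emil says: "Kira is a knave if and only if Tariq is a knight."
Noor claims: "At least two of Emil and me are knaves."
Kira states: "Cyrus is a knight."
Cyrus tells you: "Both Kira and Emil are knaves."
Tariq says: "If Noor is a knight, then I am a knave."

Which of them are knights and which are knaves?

Emil: knight, Noor: knave, Kira: knave, Cyrus: knave, Tariq: knight

Consider Emil. Suppose Emil is a knave.
Then whichever role Noor has, Noor's statement has the wrong truth value — contradiction.
So Emil is a knight.
With that fixed, Noor's statement is false, so Noor is a knave.
With that fixed, Cyrus's statement is false, so Cyrus is a knave.
With that fixed, Tariq's statement is true, so Tariq is a knight.
With that fixed, Kira's statement is false, so Kira is a knave.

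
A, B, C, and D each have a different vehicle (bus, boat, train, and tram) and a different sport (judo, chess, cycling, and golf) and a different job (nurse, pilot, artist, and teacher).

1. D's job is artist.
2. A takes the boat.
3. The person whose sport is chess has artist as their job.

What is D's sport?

With clues 1–3, cycling, golf, and judo are impossible for D's sport.
That leaves chess.

chess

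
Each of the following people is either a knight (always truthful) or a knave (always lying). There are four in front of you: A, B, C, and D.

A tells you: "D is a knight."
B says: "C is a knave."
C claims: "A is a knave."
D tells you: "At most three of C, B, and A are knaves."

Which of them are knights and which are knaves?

Regardless of anyone's role, D's statement is true, so D is a knight.
With that fixed, A's statement is true, so A is a knight.
With that fixed, C's statement is false, so C is a knave.
With that fixed, B's statement is true, so B is a knight.

A: knight, B: knight, C: knave, D: knight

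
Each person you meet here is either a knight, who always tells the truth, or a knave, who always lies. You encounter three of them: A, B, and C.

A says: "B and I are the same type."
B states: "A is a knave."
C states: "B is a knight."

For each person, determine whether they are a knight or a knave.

A: knave, B: knight, C: knight

Consider A. Suppose A is a knight.
Then no assignment of the remaining roles makes every statement match its speaker's type — contradiction.
So A is a knave.
With that fixed, B's statement is true, so B is a knight.
With that fixed, C's statement is true, so C is a knight.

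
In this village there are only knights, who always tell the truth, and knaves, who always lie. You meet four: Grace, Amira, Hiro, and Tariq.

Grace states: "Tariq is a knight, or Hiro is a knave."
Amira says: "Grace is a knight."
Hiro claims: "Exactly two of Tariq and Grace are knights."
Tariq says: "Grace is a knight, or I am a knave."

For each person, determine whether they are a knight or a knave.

Grace: knight, Amira: knight, Hiro: knight, Tariq: knight

Consider Grace. Suppose Grace is a knave.
Then whichever role Tariq has, Tariq's statement has the wrong truth value — contradiction.
So Grace is a knight.
With that fixed, Amira's statement is true, so Amira is a knight.
With that fixed, Tariq's statement is true, so Tariq is a knight.
With that fixed, Hiro's statement is true, so Hiro is a knight.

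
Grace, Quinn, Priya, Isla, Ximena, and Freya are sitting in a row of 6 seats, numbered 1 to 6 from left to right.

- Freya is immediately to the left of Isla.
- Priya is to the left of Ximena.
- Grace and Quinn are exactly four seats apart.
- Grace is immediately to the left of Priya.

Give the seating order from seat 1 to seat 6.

From clue 1: Isla is in {2,3,4,5,6}.
From clues 1–2: Priya is in {1,2,3,4,5}.
From clues 1–3: Priya is in {1,2,4}.
From clues 1–4: Grace → seat 1, Priya → seat 2, Freya → seat 3, Isla → seat 4, Quinn → seat 5, Ximena → seat 6.

Grace, Priya, Freya, Isla, Quinn, Ximena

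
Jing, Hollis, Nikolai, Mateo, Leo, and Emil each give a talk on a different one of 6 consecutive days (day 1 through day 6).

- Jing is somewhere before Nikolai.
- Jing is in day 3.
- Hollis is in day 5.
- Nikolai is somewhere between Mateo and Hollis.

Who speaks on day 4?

With clues 1–2, Jing is ruled out for day 4.
With clues 1–3, Hollis is ruled out for day 4.
With clues 1–4, Emil, Leo, and Mateo are ruled out for day 4.
So day 4 is Nikolai.

Nikolai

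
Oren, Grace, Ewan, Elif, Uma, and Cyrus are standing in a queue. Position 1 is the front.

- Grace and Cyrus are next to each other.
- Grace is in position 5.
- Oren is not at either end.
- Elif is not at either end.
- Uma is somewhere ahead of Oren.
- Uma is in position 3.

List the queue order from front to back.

From clues 1–2: Grace → position 5.
From clues 1–3: Cyrus is in {4,6}.
From clues 1–6: Ewan → position 1, Elif → position 2, Uma → position 3, Oren → position 4, Cyrus → position 6.

Ewan, Elif, Uma, Oren, Grace, Cyrus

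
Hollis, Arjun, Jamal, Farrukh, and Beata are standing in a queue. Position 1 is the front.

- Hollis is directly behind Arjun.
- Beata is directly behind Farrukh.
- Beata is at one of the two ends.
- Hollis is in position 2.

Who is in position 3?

With clues 1–3, Arjun, Beata, and Farrukh are ruled out for position 3.
With clues 1–4, Hollis is ruled out for position 3.
So position 3 is Jamal.

Jamal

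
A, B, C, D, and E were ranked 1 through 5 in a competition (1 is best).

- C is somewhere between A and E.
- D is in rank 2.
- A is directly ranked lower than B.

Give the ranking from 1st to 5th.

From clue 1: C is in {2,3,4}.
From clues 1–2: D → rank 2.
From clues 1–3: E → rank 1, C → rank 3, B → rank 4, A → rank 5.

E, D, C, B, A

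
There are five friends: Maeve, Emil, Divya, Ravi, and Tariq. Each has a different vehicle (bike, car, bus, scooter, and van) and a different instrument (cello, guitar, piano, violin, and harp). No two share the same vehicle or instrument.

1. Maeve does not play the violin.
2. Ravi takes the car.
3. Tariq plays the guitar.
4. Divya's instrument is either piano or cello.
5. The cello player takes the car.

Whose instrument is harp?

With clues 1–3, Tariq is impossible for the one with instrument harp.
With clues 1–4, Divya is impossible for the one with instrument harp.
With clues 1–5, Emil and Ravi are impossible for the one with instrument harp.
That leaves Maeve.

Maeve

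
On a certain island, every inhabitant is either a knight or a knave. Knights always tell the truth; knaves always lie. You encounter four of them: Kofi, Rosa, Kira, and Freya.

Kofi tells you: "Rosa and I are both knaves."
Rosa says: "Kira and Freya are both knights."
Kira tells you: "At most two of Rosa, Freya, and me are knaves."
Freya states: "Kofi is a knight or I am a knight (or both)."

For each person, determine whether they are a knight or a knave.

Consider Kofi. Suppose Kofi is a knight.
Then Kofi's own statement would have to be true, but it can't be — contradiction.
So Kofi is a knave.
Consider Rosa. Suppose Rosa is a knave.
Then Kofi's statement comes out true, contradicting Kofi being a knave.
So Rosa is a knight.
With that fixed, Kira's statement is true, so Kira is a knight.
Consider Freya. Suppose Freya is a knave.
Then Rosa's statement comes out false, contradicting Rosa being a knight.
So Freya is a knight.

Kofi: knave, Rosa: knight, Kira: knight, Freya: knight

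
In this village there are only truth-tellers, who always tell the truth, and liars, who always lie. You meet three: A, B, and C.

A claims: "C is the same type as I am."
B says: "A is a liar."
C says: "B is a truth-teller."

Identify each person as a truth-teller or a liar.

Consider A. Suppose A is a truth-teller.
Then no assignment of the remaining roles makes every statement match its speaker's type — contradiction.
So A is a liar.
With that fixed, B's statement is true, so B is a truth-teller.
With that fixed, C's statement is true, so C is a truth-teller.

A: liar, B: truth-teller, C: truth-teller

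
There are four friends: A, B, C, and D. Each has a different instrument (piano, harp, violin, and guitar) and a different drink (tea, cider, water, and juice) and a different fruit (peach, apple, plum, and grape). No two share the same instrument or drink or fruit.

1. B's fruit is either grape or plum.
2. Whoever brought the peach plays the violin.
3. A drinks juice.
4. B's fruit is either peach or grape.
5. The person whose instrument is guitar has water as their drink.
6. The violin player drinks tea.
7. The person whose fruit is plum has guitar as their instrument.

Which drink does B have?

cider

With clues 1–3, juice is impossible for B's drink.
With clues 1–6, tea is impossible for B's drink.
With clues 1–7, water is impossible for B's drink.
That leaves cider.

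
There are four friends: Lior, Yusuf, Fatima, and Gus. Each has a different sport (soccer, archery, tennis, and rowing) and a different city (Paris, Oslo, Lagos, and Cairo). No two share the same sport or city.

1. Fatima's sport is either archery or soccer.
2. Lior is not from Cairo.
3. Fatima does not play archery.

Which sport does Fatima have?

Clue 1 rules out rowing and tennis for Fatima's sport.
With clues 1–3, archery is impossible for Fatima's sport.
That leaves soccer.

soccer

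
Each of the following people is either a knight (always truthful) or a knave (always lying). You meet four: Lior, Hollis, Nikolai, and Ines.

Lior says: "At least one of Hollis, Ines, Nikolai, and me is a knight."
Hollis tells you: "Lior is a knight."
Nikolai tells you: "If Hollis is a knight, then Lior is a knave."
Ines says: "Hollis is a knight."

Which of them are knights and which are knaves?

Lior: knight, Hollis: knight, Nikolai: knave, Ines: knight

Consider Lior. Suppose Lior is a knave.
Then no assignment of the remaining roles makes every statement match its speaker's type — contradiction.
So Lior is a knight.
With that fixed, Hollis's statement is true, so Hollis is a knight.
With that fixed, Nikolai's statement is false, so Nikolai is a knave.
With that fixed, Ines's statement is true, so Ines is a knight.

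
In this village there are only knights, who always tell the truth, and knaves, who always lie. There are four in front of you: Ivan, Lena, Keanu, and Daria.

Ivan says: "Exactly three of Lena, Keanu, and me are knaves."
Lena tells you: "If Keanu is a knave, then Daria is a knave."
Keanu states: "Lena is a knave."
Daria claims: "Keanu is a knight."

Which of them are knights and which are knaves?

Ivan: knave, Lena: knight, Keanu: knave, Daria: knave

Consider Ivan. Suppose Ivan is a knight.
Then Ivan's own statement would have to be true, but it can't be — contradiction.
So Ivan is a knave.
Consider Lena. Suppose Lena is a knave.
Then no assignment of the remaining roles makes every statement match its speaker's type — contradiction.
So Lena is a knight.
With that fixed, Keanu's statement is false, so Keanu is a knave.
With that fixed, Daria's statement is false, so Daria is a knave.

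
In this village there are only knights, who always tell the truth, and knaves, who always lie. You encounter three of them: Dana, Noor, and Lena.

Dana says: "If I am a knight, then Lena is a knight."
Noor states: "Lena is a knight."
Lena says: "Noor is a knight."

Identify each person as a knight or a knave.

Consider Dana. Suppose Dana is a knave.
Then Dana's own statement would have to be false, but it can't be — contradiction.
So Dana is a knight.
Consider Noor. Suppose Noor is a knave.
Then no assignment of the remaining roles makes every statement match its speaker's type — contradiction.
So Noor is a knight.
With that fixed, Lena's statement is true, so Lena is a knight.

Dana: knight, Noor: knight, Lena: knight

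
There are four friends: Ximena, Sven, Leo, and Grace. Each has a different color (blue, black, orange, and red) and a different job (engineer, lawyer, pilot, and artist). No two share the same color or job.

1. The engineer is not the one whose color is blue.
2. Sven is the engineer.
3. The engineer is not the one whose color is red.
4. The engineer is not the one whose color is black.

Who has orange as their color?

Sven

With clues 1–4, Grace, Leo, and Ximena are impossible for the one with color orange.
That leaves Sven.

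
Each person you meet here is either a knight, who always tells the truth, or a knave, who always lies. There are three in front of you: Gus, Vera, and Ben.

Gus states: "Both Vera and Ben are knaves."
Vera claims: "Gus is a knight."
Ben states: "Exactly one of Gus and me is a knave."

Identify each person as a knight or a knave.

Gus: knave, Vera: knave, Ben: knight

Consider Gus. Suppose Gus is a knight.
Then whichever role Ben has, Ben's statement has the wrong truth value — contradiction.
So Gus is a knave.
With that fixed, Vera's statement is false, so Vera is a knave.
Consider Ben. Suppose Ben is a knave.
Then Gus's statement comes out true, contradicting Gus being a knave.
So Ben is a knight.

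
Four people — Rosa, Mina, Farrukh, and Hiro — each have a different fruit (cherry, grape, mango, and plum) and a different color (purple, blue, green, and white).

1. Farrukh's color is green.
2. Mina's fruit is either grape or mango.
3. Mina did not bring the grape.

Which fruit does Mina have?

mango

With clues 1–2, cherry and plum are impossible for Mina's fruit.
With clues 1–3, grape is impossible for Mina's fruit.
That leaves mango.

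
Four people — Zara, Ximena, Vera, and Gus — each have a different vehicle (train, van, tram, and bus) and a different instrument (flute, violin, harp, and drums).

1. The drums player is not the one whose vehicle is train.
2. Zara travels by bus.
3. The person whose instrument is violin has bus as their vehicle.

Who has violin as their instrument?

Zara

With clues 1–3, Gus, Vera, and Ximena are impossible for the one with instrument violin.
That leaves Zara.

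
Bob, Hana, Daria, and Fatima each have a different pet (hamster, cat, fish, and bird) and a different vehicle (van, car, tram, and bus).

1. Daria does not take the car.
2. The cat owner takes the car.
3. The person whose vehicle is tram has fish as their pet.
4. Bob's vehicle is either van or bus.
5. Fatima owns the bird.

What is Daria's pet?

With clues 1–2, cat is impossible for Daria's pet.
With clues 1–5, bird and hamster are impossible for Daria's pet.
That leaves fish.

fish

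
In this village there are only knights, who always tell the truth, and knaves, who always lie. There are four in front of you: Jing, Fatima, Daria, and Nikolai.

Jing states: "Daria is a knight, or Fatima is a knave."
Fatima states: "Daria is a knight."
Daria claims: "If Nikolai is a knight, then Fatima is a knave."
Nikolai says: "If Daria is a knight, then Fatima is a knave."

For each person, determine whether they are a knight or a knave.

Jing: knight, Fatima: knight, Daria: knight, Nikolai: knave

Consider Jing. Suppose Jing is a knave.
Then no assignment of the remaining roles makes every statement match its speaker's type — contradiction.
So Jing is a knight.
Consider Fatima. Suppose Fatima is a knave.
Then no assignment of the remaining roles makes every statement match its speaker's type — contradiction.
So Fatima is a knight.
Consider Daria. Suppose Daria is a knave.
Then Jing's statement comes out false, contradicting Jing being a knight.
So Daria is a knight.
With that fixed, Nikolai's statement is false, so Nikolai is a knave.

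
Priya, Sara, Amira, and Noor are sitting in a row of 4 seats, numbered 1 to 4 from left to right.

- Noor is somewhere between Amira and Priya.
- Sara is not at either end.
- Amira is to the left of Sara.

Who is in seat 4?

Priya

With clue 1, Noor is ruled out for seat 4.
With clues 1–2, Sara is ruled out for seat 4.
With clues 1–3, Amira is ruled out for seat 4.
So seat 4 is Priya.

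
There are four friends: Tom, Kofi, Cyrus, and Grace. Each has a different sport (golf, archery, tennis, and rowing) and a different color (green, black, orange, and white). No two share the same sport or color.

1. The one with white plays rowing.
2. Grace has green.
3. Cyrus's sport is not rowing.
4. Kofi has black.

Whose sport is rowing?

With clues 1–2, Grace is impossible for the one with sport rowing.
With clues 1–3, Cyrus is impossible for the one with sport rowing.
With clues 1–4, Kofi is impossible for the one with sport rowing.
That leaves Tom.

Tom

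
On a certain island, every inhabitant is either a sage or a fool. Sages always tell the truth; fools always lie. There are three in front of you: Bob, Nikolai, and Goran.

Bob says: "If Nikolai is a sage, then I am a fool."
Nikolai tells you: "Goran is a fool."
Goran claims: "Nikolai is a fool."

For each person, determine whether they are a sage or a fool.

Bob: sage, Nikolai: fool, Goran: sage

Consider Bob. Suppose Bob is a fool.
Then Bob's own statement would have to be false, but it can't be — contradiction.
So Bob is a sage.
Consider Nikolai. Suppose Nikolai is a sage.
Then Bob's statement comes out false, contradicting Bob being a sage.
So Nikolai is a fool.
With that fixed, Goran's statement is true, so Goran is a sage.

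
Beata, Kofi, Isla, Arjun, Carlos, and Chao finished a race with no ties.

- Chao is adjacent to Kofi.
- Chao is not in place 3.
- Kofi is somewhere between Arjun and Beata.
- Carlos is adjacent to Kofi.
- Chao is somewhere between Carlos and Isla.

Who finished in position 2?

With clues 1–3, Kofi is ruled out for place 2.
With clues 1–5, Arjun, Beata, Chao, and Isla are ruled out for place 2.
So place 2 is Carlos.

Carlos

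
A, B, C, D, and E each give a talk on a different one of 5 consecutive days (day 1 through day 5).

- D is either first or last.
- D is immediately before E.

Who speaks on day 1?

With clues 1–2, A, B, C, and E are ruled out for day 1.
So day 1 is D.

D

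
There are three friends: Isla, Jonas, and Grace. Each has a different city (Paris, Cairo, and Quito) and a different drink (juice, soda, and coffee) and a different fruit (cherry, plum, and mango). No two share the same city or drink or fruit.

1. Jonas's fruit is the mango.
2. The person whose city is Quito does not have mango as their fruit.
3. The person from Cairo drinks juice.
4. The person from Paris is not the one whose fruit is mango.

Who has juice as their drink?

Jonas

With clues 1–4, Grace and Isla are impossible for the one with drink juice.
That leaves Jonas.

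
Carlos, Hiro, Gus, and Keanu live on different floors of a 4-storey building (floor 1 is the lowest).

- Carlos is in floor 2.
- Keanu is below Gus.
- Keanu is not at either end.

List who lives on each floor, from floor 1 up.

Hiro, Carlos, Keanu, Gus

From clue 1: Carlos → floor 2.
From clues 1–2: Gus is in {3,4}.
From clues 1–3: Hiro → floor 1, Keanu → floor 3, Gus → floor 4.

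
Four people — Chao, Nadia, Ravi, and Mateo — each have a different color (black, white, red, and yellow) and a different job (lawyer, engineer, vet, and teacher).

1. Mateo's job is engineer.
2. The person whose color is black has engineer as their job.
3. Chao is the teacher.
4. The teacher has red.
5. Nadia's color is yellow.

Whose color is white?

Ravi

With clues 1–2, Mateo is impossible for the one with color white.
With clues 1–4, Chao is impossible for the one with color white.
With clues 1–5, Nadia is impossible for the one with color white.
That leaves Ravi.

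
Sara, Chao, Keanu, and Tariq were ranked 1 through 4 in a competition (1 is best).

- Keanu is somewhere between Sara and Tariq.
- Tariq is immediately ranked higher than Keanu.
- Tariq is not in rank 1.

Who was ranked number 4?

With clue 1, Keanu is ruled out for rank 4.
With clues 1–2, Tariq is ruled out for rank 4.
With clues 1–3, Chao is ruled out for rank 4.
So rank 4 is Sara.

Sara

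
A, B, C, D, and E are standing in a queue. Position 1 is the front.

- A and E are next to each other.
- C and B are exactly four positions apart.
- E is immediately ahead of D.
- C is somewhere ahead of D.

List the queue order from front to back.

From clues 1–2: B is in {1,5}.
From clues 1–3: A → position 2, E → position 3, D → position 4.
From clues 1–4: C → position 1, B → position 5.

C, A, E, D, B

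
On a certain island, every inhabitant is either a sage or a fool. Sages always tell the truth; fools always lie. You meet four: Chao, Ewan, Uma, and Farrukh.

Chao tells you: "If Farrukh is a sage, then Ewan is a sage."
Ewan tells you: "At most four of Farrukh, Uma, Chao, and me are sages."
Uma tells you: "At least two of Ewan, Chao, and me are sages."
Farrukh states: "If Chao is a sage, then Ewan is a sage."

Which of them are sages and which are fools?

Chao: sage, Ewan: sage, Uma: sage, Farrukh: sage

Regardless of anyone's role, Ewan's statement is true, so Ewan is a sage.
With that fixed, Farrukh's statement is true, so Farrukh is a sage.
With that fixed, Chao's statement is true, so Chao is a sage.
With that fixed, Uma's statement is true, so Uma is a sage.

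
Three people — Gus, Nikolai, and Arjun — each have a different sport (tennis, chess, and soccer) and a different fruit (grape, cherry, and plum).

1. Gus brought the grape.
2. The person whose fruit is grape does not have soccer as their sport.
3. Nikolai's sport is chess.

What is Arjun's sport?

soccer

With clues 1–3, chess and tennis are impossible for Arjun's sport.
That leaves soccer.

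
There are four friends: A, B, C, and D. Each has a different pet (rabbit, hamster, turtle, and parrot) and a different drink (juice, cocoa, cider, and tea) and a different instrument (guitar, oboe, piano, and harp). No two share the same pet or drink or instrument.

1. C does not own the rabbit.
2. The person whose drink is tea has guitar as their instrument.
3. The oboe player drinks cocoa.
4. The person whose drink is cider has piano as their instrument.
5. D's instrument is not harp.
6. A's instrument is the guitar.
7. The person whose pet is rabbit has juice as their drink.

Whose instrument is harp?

With clues 1–5, D is impossible for the one with instrument harp.
With clues 1–6, A is impossible for the one with instrument harp.
With clues 1–7, C is impossible for the one with instrument harp.
That leaves B.

B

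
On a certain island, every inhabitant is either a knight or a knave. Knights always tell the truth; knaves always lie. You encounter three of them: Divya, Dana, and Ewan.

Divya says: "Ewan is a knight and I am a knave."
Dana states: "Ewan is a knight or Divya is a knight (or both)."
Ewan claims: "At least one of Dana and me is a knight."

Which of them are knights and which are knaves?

Divya: knave, Dana: knave, Ewan: knave

Consider Divya. Suppose Divya is a knight.
Then Divya's own statement would have to be true, but it can't be — contradiction.
So Divya is a knave.
Consider Dana. Suppose Dana is a knight.
Then no assignment of the remaining roles makes every statement match its speaker's type — contradiction.
So Dana is a knave.
Consider Ewan. Suppose Ewan is a knight.
Then Divya's statement comes out true, contradicting Divya being a knave.
So Ewan is a knave.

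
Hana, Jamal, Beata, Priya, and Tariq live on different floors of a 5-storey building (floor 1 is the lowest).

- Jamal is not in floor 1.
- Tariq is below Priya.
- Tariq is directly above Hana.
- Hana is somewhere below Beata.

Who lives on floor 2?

With clues 1–3, Beata and Priya are ruled out for floor 2.
With clues 1–4, Hana and Jamal are ruled out for floor 2.
So floor 2 is Tariq.

Tariq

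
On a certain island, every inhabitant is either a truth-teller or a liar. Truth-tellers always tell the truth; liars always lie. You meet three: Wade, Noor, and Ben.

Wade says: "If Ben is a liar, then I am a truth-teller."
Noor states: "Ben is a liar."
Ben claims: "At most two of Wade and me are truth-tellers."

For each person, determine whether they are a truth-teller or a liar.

Regardless of anyone's role, Ben's statement is true, so Ben is a truth-teller.
With that fixed, Wade's statement is true, so Wade is a truth-teller.
With that fixed, Noor's statement is false, so Noor is a liar.

Wade: truth-teller, Noor: liar, Ben: truth-teller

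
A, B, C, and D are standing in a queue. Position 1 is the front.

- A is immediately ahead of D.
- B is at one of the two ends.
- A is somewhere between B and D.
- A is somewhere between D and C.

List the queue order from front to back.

B, C, A, D

From clue 1: A is in {1,2,3}.
From clues 1–2: B is in {1,4}.
From clues 1–3: B → position 1.
From clues 1–4: C → position 2, A → position 3, D → position 4.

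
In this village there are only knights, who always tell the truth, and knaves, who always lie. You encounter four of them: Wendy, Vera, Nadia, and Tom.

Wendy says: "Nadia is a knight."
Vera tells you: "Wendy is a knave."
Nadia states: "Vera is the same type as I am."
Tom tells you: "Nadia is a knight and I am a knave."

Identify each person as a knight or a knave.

Consider Wendy. Suppose Wendy is a knight.
Then no assignment of the remaining roles makes every statement match its speaker's type — contradiction.
So Wendy is a knave.
With that fixed, Vera's statement is true, so Vera is a knight.
Consider Nadia. Suppose Nadia is a knight.
Then Wendy's statement comes out true, contradicting Wendy being a knave.
So Nadia is a knave.
With that fixed, Tom's statement is false, so Tom is a knave.

Wendy: knave, Vera: knight, Nadia: knave, Tom: knave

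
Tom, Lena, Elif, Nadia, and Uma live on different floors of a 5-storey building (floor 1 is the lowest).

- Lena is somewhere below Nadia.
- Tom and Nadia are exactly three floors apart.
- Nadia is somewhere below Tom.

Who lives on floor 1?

With clue 1, Nadia is ruled out for floor 1.
With clues 1–3, Elif, Tom, and Uma are ruled out for floor 1.
So floor 1 is Lena.

Lena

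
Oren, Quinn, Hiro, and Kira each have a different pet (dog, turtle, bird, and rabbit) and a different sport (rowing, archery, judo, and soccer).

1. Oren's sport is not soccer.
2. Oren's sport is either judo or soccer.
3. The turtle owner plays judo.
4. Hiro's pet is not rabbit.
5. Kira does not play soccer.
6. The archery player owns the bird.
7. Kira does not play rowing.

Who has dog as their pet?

Hiro

With clues 1–3, Oren is impossible for the one with pet dog.
With clues 1–7, Kira and Quinn are impossible for the one with pet dog.
That leaves Hiro.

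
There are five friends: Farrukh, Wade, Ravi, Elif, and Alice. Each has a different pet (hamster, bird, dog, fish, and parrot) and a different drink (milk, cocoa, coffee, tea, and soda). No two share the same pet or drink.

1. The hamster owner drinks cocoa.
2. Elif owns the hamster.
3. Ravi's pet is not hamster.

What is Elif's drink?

cocoa

With clues 1–2, coffee, milk, soda, and tea are impossible for Elif's drink.
That leaves cocoa.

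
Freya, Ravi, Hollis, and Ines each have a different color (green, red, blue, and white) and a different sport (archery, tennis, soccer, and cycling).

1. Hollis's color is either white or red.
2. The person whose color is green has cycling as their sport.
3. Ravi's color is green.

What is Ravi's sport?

cycling

With clues 1–3, archery, soccer, and tennis are impossible for Ravi's sport.
That leaves cycling.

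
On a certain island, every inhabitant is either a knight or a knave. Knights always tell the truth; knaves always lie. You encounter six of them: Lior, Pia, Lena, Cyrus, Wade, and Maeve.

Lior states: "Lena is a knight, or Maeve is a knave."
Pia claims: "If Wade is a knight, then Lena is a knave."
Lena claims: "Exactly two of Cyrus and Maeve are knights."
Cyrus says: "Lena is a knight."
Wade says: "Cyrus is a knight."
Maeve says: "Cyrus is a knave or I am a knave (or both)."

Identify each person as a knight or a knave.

Consider Lior. Suppose Lior is a knight.
Then no assignment of the remaining roles makes every statement match its speaker's type — contradiction.
So Lior is a knave.
Consider Pia. Suppose Pia is a knave.
Then no assignment of the remaining roles makes every statement match its speaker's type — contradiction.
So Pia is a knight.
Consider Lena. Suppose Lena is a knight.
Then Lior's statement comes out true, contradicting Lior being a knave.
So Lena is a knave.
With that fixed, Cyrus's statement is false, so Cyrus is a knave.
With that fixed, Wade's statement is false, so Wade is a knave.
With that fixed, Maeve's statement is true, so Maeve is a knight.

Lior: knave, Pia: knight, Lena: knave, Cyrus: knave, Wade: knave, Maeve: knight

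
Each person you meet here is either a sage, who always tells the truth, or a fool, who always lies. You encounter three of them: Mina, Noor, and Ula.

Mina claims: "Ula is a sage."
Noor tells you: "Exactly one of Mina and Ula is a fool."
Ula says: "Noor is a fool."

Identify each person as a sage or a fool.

Consider Mina. Suppose Mina is a fool.
Then no assignment of the remaining roles makes every statement match its speaker's type — contradiction.
So Mina is a sage.
Consider Noor. Suppose Noor is a sage.
Then no assignment of the remaining roles makes every statement match its speaker's type — contradiction.
So Noor is a fool.
With that fixed, Ula's statement is true, so Ula is a sage.

Mina: sage, Noor: fool, Ula: sage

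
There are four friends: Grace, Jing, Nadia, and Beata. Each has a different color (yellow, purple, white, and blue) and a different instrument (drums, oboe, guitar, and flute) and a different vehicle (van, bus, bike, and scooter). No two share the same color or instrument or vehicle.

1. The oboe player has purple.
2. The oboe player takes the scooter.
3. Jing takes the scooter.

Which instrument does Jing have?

With clues 1–3, drums, flute, and guitar are impossible for Jing's instrument.
That leaves oboe.

oboe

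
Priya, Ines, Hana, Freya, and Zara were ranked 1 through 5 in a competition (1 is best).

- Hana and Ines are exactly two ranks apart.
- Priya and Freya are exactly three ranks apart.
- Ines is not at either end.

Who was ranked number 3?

Ines

With clues 1–2, Freya, Priya, and Zara are ruled out for rank 3.
With clues 1–3, Hana is ruled out for rank 3.
So rank 3 is Ines.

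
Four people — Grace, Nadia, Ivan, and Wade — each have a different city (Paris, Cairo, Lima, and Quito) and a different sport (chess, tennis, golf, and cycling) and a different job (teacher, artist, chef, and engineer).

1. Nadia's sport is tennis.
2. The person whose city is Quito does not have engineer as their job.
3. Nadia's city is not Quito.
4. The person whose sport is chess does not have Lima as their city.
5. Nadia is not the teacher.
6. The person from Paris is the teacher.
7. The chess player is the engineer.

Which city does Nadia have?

With clues 1–3, Quito is impossible for Nadia's city.
With clues 1–6, Paris is impossible for Nadia's city.
With clues 1–7, Cairo is impossible for Nadia's city.
That leaves Lima.

Lima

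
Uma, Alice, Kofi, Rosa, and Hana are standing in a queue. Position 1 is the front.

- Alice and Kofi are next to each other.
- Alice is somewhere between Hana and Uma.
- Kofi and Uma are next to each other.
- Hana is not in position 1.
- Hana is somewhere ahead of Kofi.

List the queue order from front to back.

From clues 1–2: Alice is in {2,3,4}.
From clues 1–4: Alice is in {3,4}.
From clues 1–5: Rosa → position 1, Hana → position 2, Alice → position 3, Kofi → position 4, Uma → position 5.

Rosa, Hana, Alice, Kofi, Uma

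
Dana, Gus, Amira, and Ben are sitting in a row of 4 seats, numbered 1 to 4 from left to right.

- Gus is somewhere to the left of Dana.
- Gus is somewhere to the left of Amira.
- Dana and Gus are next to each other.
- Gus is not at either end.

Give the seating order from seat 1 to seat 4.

Ben, Gus, Dana, Amira

From clue 1: Dana is in {2,3,4}.
From clues 1–2: Gus is in {1,2}.
From clues 1–3: Dana is in {2,3}.
From clues 1–4: Ben → seat 1, Gus → seat 2, Dana → seat 3, Amira → seat 4.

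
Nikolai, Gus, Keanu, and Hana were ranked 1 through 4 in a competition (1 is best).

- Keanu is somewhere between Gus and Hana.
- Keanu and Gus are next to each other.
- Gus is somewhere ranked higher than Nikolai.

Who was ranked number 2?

Keanu

With clues 1–3, Gus, Hana, and Nikolai are ruled out for rank 2.
So rank 2 is Keanu.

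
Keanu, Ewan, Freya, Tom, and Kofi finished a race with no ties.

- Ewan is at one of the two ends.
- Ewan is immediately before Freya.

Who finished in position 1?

Ewan

With clues 1–2, Freya, Keanu, Kofi, and Tom are ruled out for place 1.
So place 1 is Ewan.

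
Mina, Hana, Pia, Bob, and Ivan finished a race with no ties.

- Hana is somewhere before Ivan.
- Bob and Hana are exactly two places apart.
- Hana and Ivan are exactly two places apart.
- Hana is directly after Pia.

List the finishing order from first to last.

From clue 1: Hana is in {1,2,3,4}.
From clues 1–3: Bob → place 1, Hana → place 3, Ivan → place 5.
From clues 1–4: Pia → place 2, Mina → place 4.

Bob, Pia, Hana, Mina, Ivan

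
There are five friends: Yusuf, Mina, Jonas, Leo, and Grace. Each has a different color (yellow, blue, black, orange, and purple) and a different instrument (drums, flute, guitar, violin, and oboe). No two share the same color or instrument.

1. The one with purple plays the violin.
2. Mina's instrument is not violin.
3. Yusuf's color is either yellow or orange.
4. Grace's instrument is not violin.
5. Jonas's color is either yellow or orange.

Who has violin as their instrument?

With clues 1–2, Mina is impossible for the one with instrument violin.
With clues 1–3, Yusuf is impossible for the one with instrument violin.
With clues 1–4, Grace is impossible for the one with instrument violin.
With clues 1–5, Jonas is impossible for the one with instrument violin.
That leaves Leo.

Leo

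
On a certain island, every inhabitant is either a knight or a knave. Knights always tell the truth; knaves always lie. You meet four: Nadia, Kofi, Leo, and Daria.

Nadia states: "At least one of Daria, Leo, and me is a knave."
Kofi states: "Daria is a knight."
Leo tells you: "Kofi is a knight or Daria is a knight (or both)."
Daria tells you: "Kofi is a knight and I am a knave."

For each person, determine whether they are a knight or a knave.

Consider Nadia. Suppose Nadia is a knave.
Then Nadia's own statement would have to be false, but it can't be — contradiction.
So Nadia is a knight.
Consider Kofi. Suppose Kofi is a knight.
Then whichever role Daria has, Daria's statement has the wrong truth value — contradiction.
So Kofi is a knave.
With that fixed, Daria's statement is false, so Daria is a knave.
With that fixed, Leo's statement is false, so Leo is a knave.

Nadia: knight, Kofi: knave, Leo: knave, Daria: knave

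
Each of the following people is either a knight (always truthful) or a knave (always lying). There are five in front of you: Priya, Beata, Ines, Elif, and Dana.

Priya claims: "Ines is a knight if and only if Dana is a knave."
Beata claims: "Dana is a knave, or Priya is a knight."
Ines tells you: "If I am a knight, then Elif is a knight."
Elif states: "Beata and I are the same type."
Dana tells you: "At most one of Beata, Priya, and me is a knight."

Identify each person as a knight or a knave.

Priya: knight, Beata: knight, Ines: knight, Elif: knight, Dana: knave

Consider Priya. Suppose Priya is a knave.
Then no assignment of the remaining roles makes every statement match its speaker's type — contradiction.
So Priya is a knight.
With that fixed, Beata's statement is true, so Beata is a knight.
With that fixed, Dana's statement is false, so Dana is a knave.
Consider Ines. Suppose Ines is a knave.
Then Priya's statement comes out false, contradicting Priya being a knight.
So Ines is a knight.
Consider Elif. Suppose Elif is a knave.
Then Ines's statement comes out false, contradicting Ines being a knight.
So Elif is a knight.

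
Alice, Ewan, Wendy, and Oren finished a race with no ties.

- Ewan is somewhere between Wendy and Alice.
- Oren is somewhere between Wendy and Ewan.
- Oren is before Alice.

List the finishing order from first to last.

Wendy, Oren, Ewan, Alice

From clue 1: Ewan is in {2,3}.
From clues 1–2: Alice is in {1,4}.
From clues 1–3: Wendy → place 1, Oren → place 2, Ewan → place 3, Alice → place 4.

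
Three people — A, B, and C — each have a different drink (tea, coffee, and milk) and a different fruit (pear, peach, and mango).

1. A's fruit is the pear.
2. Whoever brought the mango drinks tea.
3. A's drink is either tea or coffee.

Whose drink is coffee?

With clues 1–3, B and C are impossible for the one with drink coffee.
That leaves A.

A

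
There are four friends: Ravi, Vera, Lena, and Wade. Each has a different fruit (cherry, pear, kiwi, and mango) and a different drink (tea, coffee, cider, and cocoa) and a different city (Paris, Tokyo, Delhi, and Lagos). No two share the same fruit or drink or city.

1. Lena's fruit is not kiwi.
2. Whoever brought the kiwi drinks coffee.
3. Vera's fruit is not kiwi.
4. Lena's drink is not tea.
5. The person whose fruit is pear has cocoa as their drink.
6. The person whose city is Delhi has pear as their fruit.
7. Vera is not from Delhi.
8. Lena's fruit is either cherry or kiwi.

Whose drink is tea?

Vera

With clues 1–4, Lena is impossible for the one with drink tea.
With clues 1–8, Ravi and Wade are impossible for the one with drink tea.
That leaves Vera.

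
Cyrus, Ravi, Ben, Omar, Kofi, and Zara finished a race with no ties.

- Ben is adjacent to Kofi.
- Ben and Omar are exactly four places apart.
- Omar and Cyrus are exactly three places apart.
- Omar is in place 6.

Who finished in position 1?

With clues 1–3, Ben, Cyrus, Ravi, and Zara are ruled out for place 1.
With clues 1–4, Omar is ruled out for place 1.
So place 1 is Kofi.

Kofi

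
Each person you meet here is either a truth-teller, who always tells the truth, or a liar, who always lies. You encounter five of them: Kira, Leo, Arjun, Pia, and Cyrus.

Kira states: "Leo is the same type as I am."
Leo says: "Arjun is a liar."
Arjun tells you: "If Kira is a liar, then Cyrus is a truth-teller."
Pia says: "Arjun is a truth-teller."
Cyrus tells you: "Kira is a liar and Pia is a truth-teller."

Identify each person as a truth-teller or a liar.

Kira: liar, Leo: truth-teller, Arjun: liar, Pia: liar, Cyrus: liar

Consider Kira. Suppose Kira is a truth-teller.
Then no assignment of the remaining roles makes every statement match its speaker's type — contradiction.
So Kira is a liar.
Consider Leo. Suppose Leo is a liar.
Then Kira's statement comes out true, contradicting Kira being a liar.
So Leo is a truth-teller.
Consider Arjun. Suppose Arjun is a truth-teller.
Then Leo's statement comes out false, contradicting Leo being a truth-teller.
So Arjun is a liar.
With that fixed, Pia's statement is false, so Pia is a liar.
With that fixed, Cyrus's statement is false, so Cyrus is a liar.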